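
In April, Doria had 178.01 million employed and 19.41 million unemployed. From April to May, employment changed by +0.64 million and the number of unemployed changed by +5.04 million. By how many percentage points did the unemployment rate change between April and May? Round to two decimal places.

The unemployment rate changed by +2.21 percentage points.

April: labor force = 178.01 + 19.41 = 197.42; u = 19.41/197.42 = 9.83%.
May: labor force = 178.65 + 24.45 = 203.10; u = 24.45/203.10 = 12.04%.
Change = 12.04% − 9.83% = +2.21 pp.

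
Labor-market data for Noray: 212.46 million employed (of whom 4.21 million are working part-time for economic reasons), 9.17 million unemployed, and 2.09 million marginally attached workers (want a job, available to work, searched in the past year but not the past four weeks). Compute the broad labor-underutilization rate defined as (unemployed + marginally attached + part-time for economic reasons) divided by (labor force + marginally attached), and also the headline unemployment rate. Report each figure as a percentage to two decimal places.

Labor force = 212.46 + 9.17 = 221.63 million.
Numerator = 9.17 + 2.09 + 4.21 = 15.47 million.
Denominator = 221.63 + 2.09 = 223.72 million.
Broad rate = 15.47 / 223.72 = 6.91%.
Headline unemployment rate = 9.17 / 221.63 = 4.14%.

Broad underutilization rate ≈ 6.91%; headline unemployment rate ≈ 4.14%.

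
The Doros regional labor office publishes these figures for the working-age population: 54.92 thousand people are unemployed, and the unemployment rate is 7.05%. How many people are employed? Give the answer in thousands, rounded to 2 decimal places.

About 724.09 thousand are employed.

Labor force = U / u = 54.92 / 0.0705 ≈ 779.01 thousand.
Employed = labor force − unemployed = 779.01 − 54.92 = 724.09 thousand.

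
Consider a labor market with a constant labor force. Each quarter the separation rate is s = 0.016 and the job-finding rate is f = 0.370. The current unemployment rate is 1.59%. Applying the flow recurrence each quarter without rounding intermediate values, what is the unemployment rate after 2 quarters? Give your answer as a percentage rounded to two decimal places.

Unemployment rate after two quarters ≈ 3.18%.

With a fixed labor force, u_{t+1} = u_t + s·(1−u_t) − f·u_t = u_t·(1−s−f) + s.
Here 1−s−f = 0.614 and s = 0.016.
u_1 = 0.015900 × 0.614 + 0.016 = 0.025763.
u_2 = 0.025763 × 0.614 + 0.016 = 0.031818.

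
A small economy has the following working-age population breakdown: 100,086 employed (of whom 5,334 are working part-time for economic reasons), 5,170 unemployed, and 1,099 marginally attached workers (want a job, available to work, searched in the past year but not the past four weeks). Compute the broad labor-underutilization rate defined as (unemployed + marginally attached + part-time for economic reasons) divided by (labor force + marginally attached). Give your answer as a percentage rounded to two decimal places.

Labor force = 100,086 + 5,170 = 105,256.
Numerator = 5,170 + 1,099 + 5,334 = 11,603.
Denominator = 105,256 + 1,099 = 106,355.
Broad rate = 11,603 / 106,355 = 10.91%.

Broad underutilization rate ≈ 10.91%.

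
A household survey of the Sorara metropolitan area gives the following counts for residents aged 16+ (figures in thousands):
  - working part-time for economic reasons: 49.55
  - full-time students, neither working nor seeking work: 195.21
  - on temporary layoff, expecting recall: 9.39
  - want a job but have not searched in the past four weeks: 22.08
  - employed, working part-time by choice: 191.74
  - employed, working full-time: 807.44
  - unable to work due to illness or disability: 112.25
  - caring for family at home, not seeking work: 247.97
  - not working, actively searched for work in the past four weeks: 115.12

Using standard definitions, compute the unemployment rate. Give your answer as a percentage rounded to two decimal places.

Unemployment rate ≈ 10.61%.

Employed = 49.55 + 191.74 + 807.44 = 1,048.73 thousand (anyone who worked, including part-time for economic reasons, counts as employed).
Unemployed = 9.39 + 115.12 = 124.51 thousand (jobless and actively searching, or on temporary layoff).
Labor force = 1,048.73 + 124.51 = 1,173.24 thousand.
Unemployment rate = 124.51 / 1,173.24 = 10.61%.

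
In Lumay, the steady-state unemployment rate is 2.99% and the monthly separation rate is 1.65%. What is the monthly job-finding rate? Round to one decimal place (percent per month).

Job-finding rate ≈ 53.5% per month.

From u* = s/(s+f): f = s·(1−u)/u.
f = 1.65 × (1 − 0.0299) / 0.0299 = 1.6007 / 0.0299 ≈ 53.5% per month.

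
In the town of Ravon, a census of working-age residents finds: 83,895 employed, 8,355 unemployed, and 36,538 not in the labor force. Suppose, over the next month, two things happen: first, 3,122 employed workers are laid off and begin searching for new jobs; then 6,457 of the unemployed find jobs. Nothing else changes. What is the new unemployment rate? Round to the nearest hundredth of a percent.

New unemployment rate ≈ 5.44%.

Initially, labor force = 83,895 + 8,355 = 92,250, so u = 8,355/92,250 = 9.06%.
After the first change, employed falls and unemployed rises by 3,122; labor force unchanged → E = 80,773, U = 11,477, labor force = 92,250.
After the second change, unemployed falls and employed rises by 6,457; labor force unchanged → E = 87,230, U = 5,020, labor force = 92,250.
New unemployment rate = 5,020 / 92,250 = 5.44%.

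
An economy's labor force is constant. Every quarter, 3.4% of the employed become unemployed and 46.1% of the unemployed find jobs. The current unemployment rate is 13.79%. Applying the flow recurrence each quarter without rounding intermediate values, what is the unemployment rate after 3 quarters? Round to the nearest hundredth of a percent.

With a fixed labor force, u_{t+1} = u_t + s·(1−u_t) − f·u_t = u_t·(1−s−f) + s.
Here 1−s−f = 0.505 and s = 0.034.
u_1 = 0.137900 × 0.505 + 0.034 = 0.103639.
u_2 = 0.103639 × 0.505 + 0.034 = 0.086338.
u_3 = 0.086338 × 0.505 + 0.034 = 0.077601.

Unemployment rate after three quarters ≈ 7.76%.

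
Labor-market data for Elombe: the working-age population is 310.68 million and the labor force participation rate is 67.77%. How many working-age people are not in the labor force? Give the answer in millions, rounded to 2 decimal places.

Share not in the labor force = 1 − 0.6777 = 0.3223.
Not in labor force = 0.3223 × 310.68 ≈ 100.13 million.

About 100.13 million are not in the labor force.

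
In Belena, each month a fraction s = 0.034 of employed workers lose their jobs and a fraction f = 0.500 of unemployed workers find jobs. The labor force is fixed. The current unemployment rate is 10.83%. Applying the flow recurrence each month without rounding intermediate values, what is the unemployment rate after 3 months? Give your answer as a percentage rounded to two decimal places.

With a fixed labor force, u_{t+1} = u_t + s·(1−u_t) − f·u_t = u_t·(1−s−f) + s.
Here 1−s−f = 0.466 and s = 0.034.
u_1 = 0.108300 × 0.466 + 0.034 = 0.084468.
u_2 = 0.084468 × 0.466 + 0.034 = 0.073362.
u_3 = 0.073362 × 0.466 + 0.034 = 0.068187.

Unemployment rate after three months ≈ 6.82%.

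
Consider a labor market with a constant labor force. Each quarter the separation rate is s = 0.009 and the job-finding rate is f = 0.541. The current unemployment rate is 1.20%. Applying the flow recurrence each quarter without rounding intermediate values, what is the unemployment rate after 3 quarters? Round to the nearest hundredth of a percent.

With a fixed labor force, u_{t+1} = u_t + s·(1−u_t) − f·u_t = u_t·(1−s−f) + s.
Here 1−s−f = 0.450 and s = 0.009.
u_1 = 0.012000 × 0.450 + 0.009 = 0.014400.
u_2 = 0.014400 × 0.450 + 0.009 = 0.015480.
u_3 = 0.015480 × 0.450 + 0.009 = 0.015966.

Unemployment rate after three quarters ≈ 1.60%.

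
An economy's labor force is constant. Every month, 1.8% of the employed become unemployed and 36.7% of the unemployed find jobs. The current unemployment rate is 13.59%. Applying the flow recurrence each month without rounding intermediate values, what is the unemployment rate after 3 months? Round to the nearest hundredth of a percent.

Unemployment rate after three months ≈ 6.75%.

With a fixed labor force, u_{t+1} = u_t + s·(1−u_t) − f·u_t = u_t·(1−s−f) + s.
Here 1−s−f = 0.615 and s = 0.018.
u_1 = 0.135900 × 0.615 + 0.018 = 0.101579.
u_2 = 0.101579 × 0.615 + 0.018 = 0.080471.
u_3 = 0.080471 × 0.615 + 0.018 = 0.067490.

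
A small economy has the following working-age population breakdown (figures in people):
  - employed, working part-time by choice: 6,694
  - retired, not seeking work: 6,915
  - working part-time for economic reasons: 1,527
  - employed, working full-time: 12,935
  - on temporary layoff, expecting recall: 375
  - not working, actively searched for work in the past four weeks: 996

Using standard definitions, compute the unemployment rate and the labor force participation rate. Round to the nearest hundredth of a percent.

Unemployment rate ≈ 6.09%; labor force participation rate ≈ 76.51%.

Employed = 6,694 + 1,527 + 12,935 = 21,156 (anyone who worked, including part-time for economic reasons, counts as employed).
Unemployed = 375 + 996 = 1,371 (jobless and actively searching, or on temporary layoff).
Labor force = 21,156 + 1,371 = 22,527.
Not in labor force = 6,915 (those not working and not actively searching are outside the labor force).
Civilian working-age population = 22,527 + 6,915 = 29,442.
Unemployment rate = 1,371 / 22,527 = 6.09%.
Labor force participation rate = 22,527 / 29,442 = 76.51%.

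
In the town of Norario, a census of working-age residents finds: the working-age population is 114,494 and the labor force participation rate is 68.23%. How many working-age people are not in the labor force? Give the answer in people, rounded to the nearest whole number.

Share not in the labor force = 1 − 0.6823 = 0.3177.
Not in labor force = 0.3177 × 114,494 ≈ 36,375.

About 36,375 are not in the labor force.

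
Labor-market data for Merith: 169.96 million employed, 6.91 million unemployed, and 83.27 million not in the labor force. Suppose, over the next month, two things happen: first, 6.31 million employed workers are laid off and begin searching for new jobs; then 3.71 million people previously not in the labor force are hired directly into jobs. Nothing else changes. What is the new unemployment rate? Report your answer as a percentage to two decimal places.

Initially, labor force = 169.96 + 6.91 = 176.87 million, so u = 6.91/176.87 = 3.91%.
After the first change, employed falls and unemployed rises by 6.31; labor force unchanged → E = 163.65, U = 13.22, labor force = 176.87 million.
After the second change, employed and labor force both rise by 3.71; unemployed unchanged → E = 167.36, U = 13.22, labor force = 180.58 million.
New unemployment rate = 13.22 / 180.58 = 7.32%.

New unemployment rate ≈ 7.32%.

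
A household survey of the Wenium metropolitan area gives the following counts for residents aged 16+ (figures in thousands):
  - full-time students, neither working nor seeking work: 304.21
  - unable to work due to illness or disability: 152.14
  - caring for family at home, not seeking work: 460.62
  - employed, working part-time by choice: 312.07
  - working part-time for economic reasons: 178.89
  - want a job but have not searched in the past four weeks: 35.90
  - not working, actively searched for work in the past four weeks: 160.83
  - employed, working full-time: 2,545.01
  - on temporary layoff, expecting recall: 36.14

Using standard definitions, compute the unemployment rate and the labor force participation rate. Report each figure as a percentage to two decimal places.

Employed = 312.07 + 178.89 + 2,545.01 = 3,035.97 thousand (anyone who worked, including part-time for economic reasons, counts as employed).
Unemployed = 160.83 + 36.14 = 196.97 thousand (jobless and actively searching, or on temporary layoff).
Labor force = 3,035.97 + 196.97 = 3,232.94 thousand.
Not in labor force = 304.21 + 152.14 + 460.62 + 35.90 = 952.87 thousand (those not working and not actively searching are outside the labor force — including those who want a job but have given up searching).
Civilian working-age population = 3,232.94 + 952.87 = 4,185.81 thousand.
Unemployment rate = 196.97 / 3,232.94 = 6.09%.
Labor force participation rate = 3,232.94 / 4,185.81 = 77.24%.

Unemployment rate ≈ 6.09%; labor force participation rate ≈ 77.24%.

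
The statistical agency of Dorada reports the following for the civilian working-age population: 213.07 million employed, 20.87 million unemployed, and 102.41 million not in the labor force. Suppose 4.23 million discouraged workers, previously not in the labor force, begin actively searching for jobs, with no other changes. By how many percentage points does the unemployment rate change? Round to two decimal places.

The unemployment rate changes by +1.62 percentage points.

Initially, labor force = 213.07 + 20.87 = 233.94 million, so u = 20.87/233.94 = 8.92%.
After the change, unemployed and labor force both rise by 4.23 → E = 213.07, U = 25.10, labor force = 238.17 million.
New unemployment rate = 25.10 / 238.17 = 10.54%.
Change = 10.54% − 8.92% = +1.62 percentage points.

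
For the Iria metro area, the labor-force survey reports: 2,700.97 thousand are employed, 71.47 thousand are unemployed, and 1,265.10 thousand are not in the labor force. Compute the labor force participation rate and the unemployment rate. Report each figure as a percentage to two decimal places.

Labor force = employed + unemployed = 2,700.97 + 71.47 = 2,772.44 thousand.
Working-age population = 2,772.44 + 1,265.10 = 4,037.54 thousand.
Unemployment rate = 71.47 / 2,772.44 = 2.58%.
Labor force participation rate = 2,772.44 / 4,037.54 = 68.67%.

Labor force participation rate ≈ 68.67%; unemployment rate ≈ 2.58%.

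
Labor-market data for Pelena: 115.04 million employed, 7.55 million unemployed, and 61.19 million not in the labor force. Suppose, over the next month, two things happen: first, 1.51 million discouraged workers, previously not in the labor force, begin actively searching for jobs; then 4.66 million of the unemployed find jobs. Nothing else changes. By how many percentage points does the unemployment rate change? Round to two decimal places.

Initially, labor force = 115.04 + 7.55 = 122.59 million, so u = 7.55/122.59 = 6.16%.
After the first change, unemployed and labor force both rise by 1.51 → E = 115.04, U = 9.06, labor force = 124.10 million.
After the second change, unemployed falls and employed rises by 4.66; labor force unchanged → E = 119.70, U = 4.40, labor force = 124.10 million.
New unemployment rate = 4.40 / 124.10 = 3.55%.
Change = 3.55% − 6.16% = −2.61 percentage points.

The unemployment rate changes by −2.61 percentage points.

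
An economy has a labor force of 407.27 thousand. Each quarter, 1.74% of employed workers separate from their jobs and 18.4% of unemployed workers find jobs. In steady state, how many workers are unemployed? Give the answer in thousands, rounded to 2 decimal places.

Steady-state unemployment rate u* = s/(s+f) = 1.74/(1.74+18.4) = 0.086395.
Unemployed = u* × labor force = 0.086395 × 407.27 ≈ 35.19 thousand.

About 35.19 thousand are unemployed in steady state.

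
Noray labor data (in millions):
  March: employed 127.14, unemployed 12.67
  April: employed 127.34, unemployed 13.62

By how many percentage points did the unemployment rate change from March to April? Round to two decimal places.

March: labor force = 127.14 + 12.67 = 139.81; u = 12.67/139.81 = 9.06%.
April: labor force = 127.34 + 13.62 = 140.96; u = 13.62/140.96 = 9.66%.
Change = 9.66% − 9.06% = +0.60 pp.

The unemployment rate changed by +0.60 percentage points.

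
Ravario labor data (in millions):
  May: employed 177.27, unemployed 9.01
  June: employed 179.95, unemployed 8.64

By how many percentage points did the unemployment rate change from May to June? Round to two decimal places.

The unemployment rate changed by −0.26 percentage points.

May: labor force = 177.27 + 9.01 = 186.28; u = 9.01/186.28 = 4.84%.
June: labor force = 179.95 + 8.64 = 188.59; u = 8.64/188.59 = 4.58%.
Change = 4.58% − 4.84% = −0.26 pp.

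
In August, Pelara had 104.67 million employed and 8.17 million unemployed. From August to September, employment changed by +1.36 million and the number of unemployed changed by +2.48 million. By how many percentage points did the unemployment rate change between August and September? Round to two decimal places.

The unemployment rate changed by +1.89 percentage points.

August: labor force = 104.67 + 8.17 = 112.84; u = 8.17/112.84 = 7.24%.
September: labor force = 106.03 + 10.65 = 116.68; u = 10.65/116.68 = 9.13%.
Change = 9.13% − 7.24% = +1.89 pp.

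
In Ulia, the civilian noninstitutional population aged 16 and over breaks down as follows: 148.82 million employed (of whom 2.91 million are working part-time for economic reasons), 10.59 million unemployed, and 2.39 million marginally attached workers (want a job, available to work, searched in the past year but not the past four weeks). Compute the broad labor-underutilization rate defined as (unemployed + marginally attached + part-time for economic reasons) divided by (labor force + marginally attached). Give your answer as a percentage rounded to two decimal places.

Broad underutilization rate ≈ 9.82%.

Labor force = 148.82 + 10.59 = 159.41 million.
Numerator = 10.59 + 2.39 + 2.91 = 15.89 million.
Denominator = 159.41 + 2.39 = 161.80 million.
Broad rate = 15.89 / 161.80 = 9.82%.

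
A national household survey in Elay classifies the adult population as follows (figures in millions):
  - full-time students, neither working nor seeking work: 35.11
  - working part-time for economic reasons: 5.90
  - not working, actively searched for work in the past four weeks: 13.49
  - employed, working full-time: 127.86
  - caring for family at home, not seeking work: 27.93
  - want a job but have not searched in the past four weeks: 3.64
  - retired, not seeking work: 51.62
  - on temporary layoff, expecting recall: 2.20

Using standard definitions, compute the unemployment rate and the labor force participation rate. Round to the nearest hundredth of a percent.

Unemployment rate ≈ 10.50%; labor force participation rate ≈ 55.82%.

Employed = 5.90 + 127.86 = 133.76 million (anyone who worked, including part-time for economic reasons, counts as employed).
Unemployed = 13.49 + 2.20 = 15.69 million (jobless and actively searching, or on temporary layoff).
Labor force = 133.76 + 15.69 = 149.45 million.
Not in labor force = 35.11 + 27.93 + 3.64 + 51.62 = 118.30 million (those not working and not actively searching are outside the labor force — including those who want a job but have given up searching).
Civilian working-age population = 149.45 + 118.30 = 267.75 million.
Unemployment rate = 15.69 / 149.45 = 10.50%.
Labor force participation rate = 149.45 / 267.75 = 55.82%.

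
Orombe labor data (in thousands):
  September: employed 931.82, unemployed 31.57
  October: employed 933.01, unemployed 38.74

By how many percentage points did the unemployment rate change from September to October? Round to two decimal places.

The unemployment rate changed by +0.71 percentage points.

September: labor force = 931.82 + 31.57 = 963.39; u = 31.57/963.39 = 3.28%.
October: labor force = 933.01 + 38.74 = 971.75; u = 38.74/971.75 = 3.99%.
Change = 3.99% − 3.28% = +0.71 pp.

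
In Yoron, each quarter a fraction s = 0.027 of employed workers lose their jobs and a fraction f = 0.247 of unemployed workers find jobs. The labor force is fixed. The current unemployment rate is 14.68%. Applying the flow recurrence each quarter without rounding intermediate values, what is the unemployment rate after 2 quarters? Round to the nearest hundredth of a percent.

With a fixed labor force, u_{t+1} = u_t + s·(1−u_t) − f·u_t = u_t·(1−s−f) + s.
Here 1−s−f = 0.726 and s = 0.027.
u_1 = 0.146800 × 0.726 + 0.027 = 0.133577.
u_2 = 0.133577 × 0.726 + 0.027 = 0.123977.

Unemployment rate after two quarters ≈ 12.40%.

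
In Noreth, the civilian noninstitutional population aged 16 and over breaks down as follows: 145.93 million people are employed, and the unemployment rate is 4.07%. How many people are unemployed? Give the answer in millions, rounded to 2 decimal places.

Let U be the number unemployed. The labor force is E + U, and U/(E+U) = 0.0407.
So U = 0.0407 × 145.93 / (1 − 0.0407) = 5.9394 / 0.9593 ≈ 6.19 million.

About 6.19 million are unemployed.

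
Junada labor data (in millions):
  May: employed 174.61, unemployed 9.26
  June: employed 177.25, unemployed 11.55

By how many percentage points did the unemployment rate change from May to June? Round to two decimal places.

The unemployment rate changed by +1.08 percentage points.

May: labor force = 174.61 + 9.26 = 183.87; u = 9.26/183.87 = 5.04%.
June: labor force = 177.25 + 11.55 = 188.80; u = 11.55/188.80 = 6.12%.
Change = 6.12% − 5.04% = +1.08 pp.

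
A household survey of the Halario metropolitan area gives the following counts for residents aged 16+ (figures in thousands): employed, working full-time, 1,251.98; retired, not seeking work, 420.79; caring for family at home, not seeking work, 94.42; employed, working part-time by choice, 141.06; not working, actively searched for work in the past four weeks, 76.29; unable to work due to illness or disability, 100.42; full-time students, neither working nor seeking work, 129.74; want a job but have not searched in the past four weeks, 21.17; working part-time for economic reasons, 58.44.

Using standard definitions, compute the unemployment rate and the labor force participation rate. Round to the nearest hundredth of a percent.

Employed = 1,251.98 + 141.06 + 58.44 = 1,451.48 thousand (anyone who worked, including part-time for economic reasons, counts as employed).
Unemployed = 76.29 thousand.
Labor force = 1,451.48 + 76.29 = 1,527.77 thousand.
Not in labor force = 420.79 + 94.42 + 100.42 + 129.74 + 21.17 = 766.54 thousand (those not working and not actively searching are outside the labor force — including those who want a job but have given up searching).
Civilian working-age population = 1,527.77 + 766.54 = 2,294.31 thousand.
Unemployment rate = 76.29 / 1,527.77 = 4.99%.
Labor force participation rate = 1,527.77 / 2,294.31 = 66.59%.

Unemployment rate ≈ 4.99%; labor force participation rate ≈ 66.59%.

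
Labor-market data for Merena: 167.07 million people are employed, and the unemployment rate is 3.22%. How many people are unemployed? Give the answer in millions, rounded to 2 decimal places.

Let U be the number unemployed. The labor force is E + U, and U/(E+U) = 0.0322.
So U = 0.0322 × 167.07 / (1 − 0.0322) = 5.3797 / 0.9678 ≈ 5.56 million.

About 5.56 million are unemployed.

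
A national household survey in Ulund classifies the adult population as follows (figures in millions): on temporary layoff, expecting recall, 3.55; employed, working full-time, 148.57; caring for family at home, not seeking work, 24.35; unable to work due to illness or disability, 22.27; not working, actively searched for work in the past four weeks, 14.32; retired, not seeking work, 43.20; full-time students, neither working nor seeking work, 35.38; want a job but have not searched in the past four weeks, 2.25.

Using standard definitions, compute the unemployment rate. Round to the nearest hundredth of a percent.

Unemployment rate ≈ 10.74%.

Employed = 148.57 million.
Unemployed = 3.55 + 14.32 = 17.87 million (jobless and actively searching, or on temporary layoff).
Labor force = 148.57 + 17.87 = 166.44 million.
Unemployment rate = 17.87 / 166.44 = 10.74%.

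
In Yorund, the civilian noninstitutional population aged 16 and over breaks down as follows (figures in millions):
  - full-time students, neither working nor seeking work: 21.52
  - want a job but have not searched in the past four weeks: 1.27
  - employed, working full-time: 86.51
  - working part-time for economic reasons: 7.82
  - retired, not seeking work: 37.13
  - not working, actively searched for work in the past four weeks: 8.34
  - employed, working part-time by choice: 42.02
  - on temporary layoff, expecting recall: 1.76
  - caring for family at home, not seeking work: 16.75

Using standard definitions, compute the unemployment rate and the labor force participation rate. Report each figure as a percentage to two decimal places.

Unemployment rate ≈ 6.90%; labor force participation rate ≈ 65.64%.

Employed = 86.51 + 7.82 + 42.02 = 136.35 million (anyone who worked, including part-time for economic reasons, counts as employed).
Unemployed = 8.34 + 1.76 = 10.10 million (jobless and actively searching, or on temporary layoff).
Labor force = 136.35 + 10.10 = 146.45 million.
Not in labor force = 21.52 + 1.27 + 37.13 + 16.75 = 76.67 million (those not working and not actively searching are outside the labor force — including those who want a job but have given up searching).
Civilian working-age population = 146.45 + 76.67 = 223.12 million.
Unemployment rate = 10.10 / 146.45 = 6.90%.
Labor force participation rate = 146.45 / 223.12 = 65.64%.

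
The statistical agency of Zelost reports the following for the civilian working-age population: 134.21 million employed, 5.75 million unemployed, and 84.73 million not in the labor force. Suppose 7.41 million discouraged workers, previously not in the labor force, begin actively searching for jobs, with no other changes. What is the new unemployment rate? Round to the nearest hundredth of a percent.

New unemployment rate ≈ 8.93%.

Initially, labor force = 134.21 + 5.75 = 139.96 million, so u = 5.75/139.96 = 4.11%.
After the change, unemployed and labor force both rise by 7.41 → E = 134.21, U = 13.16, labor force = 147.37 million.
New unemployment rate = 13.16 / 147.37 = 8.93%.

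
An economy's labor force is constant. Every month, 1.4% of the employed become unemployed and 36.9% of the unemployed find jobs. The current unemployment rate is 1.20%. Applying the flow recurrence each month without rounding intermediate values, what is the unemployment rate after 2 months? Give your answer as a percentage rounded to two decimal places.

Unemployment rate after two months ≈ 2.72%.

With a fixed labor force, u_{t+1} = u_t + s·(1−u_t) − f·u_t = u_t·(1−s−f) + s.
Here 1−s−f = 0.617 and s = 0.014.
u_1 = 0.012000 × 0.617 + 0.014 = 0.021404.
u_2 = 0.021404 × 0.617 + 0.014 = 0.027206.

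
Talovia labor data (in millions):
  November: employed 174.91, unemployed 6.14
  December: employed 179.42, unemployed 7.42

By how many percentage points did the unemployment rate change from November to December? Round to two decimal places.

The unemployment rate changed by +0.58 percentage points.

November: labor force = 174.91 + 6.14 = 181.05; u = 6.14/181.05 = 3.39%.
December: labor force = 179.42 + 7.42 = 186.84; u = 7.42/186.84 = 3.97%.
Change = 3.97% − 3.39% = +0.58 pp.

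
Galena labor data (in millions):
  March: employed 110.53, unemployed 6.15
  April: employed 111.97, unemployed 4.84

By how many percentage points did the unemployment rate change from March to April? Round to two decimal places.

The unemployment rate changed by −1.13 percentage points.

March: labor force = 110.53 + 6.15 = 116.68; u = 6.15/116.68 = 5.27%.
April: labor force = 111.97 + 4.84 = 116.81; u = 4.84/116.81 = 4.14%.
Change = 4.14% − 5.27% = −1.13 pp.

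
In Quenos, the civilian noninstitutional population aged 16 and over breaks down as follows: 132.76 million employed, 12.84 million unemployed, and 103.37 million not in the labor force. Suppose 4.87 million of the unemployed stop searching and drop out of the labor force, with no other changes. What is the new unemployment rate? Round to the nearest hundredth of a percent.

New unemployment rate ≈ 5.66%.

Initially, labor force = 132.76 + 12.84 = 145.60 million, so u = 12.84/145.60 = 8.82%.
After the change, unemployed and labor force both fall by 4.87 → E = 132.76, U = 7.97, labor force = 140.73 million.
New unemployment rate = 7.97 / 140.73 = 5.66%.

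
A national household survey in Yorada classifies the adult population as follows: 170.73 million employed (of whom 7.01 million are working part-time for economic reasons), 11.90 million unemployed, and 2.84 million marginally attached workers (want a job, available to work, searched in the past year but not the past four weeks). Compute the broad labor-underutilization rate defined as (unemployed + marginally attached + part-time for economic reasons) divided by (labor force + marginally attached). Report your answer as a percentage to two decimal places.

Labor force = 170.73 + 11.90 = 182.63 million.
Numerator = 11.90 + 2.84 + 7.01 = 21.75 million.
Denominator = 182.63 + 2.84 = 185.47 million.
Broad rate = 21.75 / 185.47 = 11.73%.

Broad underutilization rate ≈ 11.73%.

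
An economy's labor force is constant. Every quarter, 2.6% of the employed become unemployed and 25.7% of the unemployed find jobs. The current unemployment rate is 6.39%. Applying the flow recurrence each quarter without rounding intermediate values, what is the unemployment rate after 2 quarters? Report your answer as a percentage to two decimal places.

Unemployment rate after two quarters ≈ 7.75%.

With a fixed labor force, u_{t+1} = u_t + s·(1−u_t) − f·u_t = u_t·(1−s−f) + s.
Here 1−s−f = 0.717 and s = 0.026.
u_1 = 0.063900 × 0.717 + 0.026 = 0.071816.
u_2 = 0.071816 × 0.717 + 0.026 = 0.077492.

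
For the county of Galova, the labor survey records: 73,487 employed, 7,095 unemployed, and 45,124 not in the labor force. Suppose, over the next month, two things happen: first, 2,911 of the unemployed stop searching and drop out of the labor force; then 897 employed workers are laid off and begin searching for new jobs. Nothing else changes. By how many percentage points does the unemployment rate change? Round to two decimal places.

The unemployment rate changes by −2.26 percentage points.

Initially, labor force = 73,487 + 7,095 = 80,582, so u = 7,095/80,582 = 8.80%.
After the first change, unemployed and labor force both fall by 2,911 → E = 73,487, U = 4,184, labor force = 77,671.
After the second change, employed falls and unemployed rises by 897; labor force unchanged → E = 72,590, U = 5,081, labor force = 77,671.
New unemployment rate = 5,081 / 77,671 = 6.54%.
Change = 6.54% − 8.80% = −2.26 percentage points.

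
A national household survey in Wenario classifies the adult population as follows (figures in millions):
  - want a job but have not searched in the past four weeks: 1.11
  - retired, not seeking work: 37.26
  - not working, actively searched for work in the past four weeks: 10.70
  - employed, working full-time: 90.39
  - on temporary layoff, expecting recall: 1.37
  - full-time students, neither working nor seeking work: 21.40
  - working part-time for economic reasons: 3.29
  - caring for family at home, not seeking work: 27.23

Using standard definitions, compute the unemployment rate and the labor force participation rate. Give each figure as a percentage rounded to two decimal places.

Unemployment rate ≈ 11.41%; labor force participation rate ≈ 54.86%.

Employed = 90.39 + 3.29 = 93.68 million (anyone who worked, including part-time for economic reasons, counts as employed).
Unemployed = 10.70 + 1.37 = 12.07 million (jobless and actively searching, or on temporary layoff).
Labor force = 93.68 + 12.07 = 105.75 million.
Not in labor force = 1.11 + 37.26 + 21.40 + 27.23 = 87.00 million (those not working and not actively searching are outside the labor force — including those who want a job but have given up searching).
Civilian working-age population = 105.75 + 87.00 = 192.75 million.
Unemployment rate = 12.07 / 105.75 = 11.41%.
Labor force participation rate = 105.75 / 192.75 = 54.86%.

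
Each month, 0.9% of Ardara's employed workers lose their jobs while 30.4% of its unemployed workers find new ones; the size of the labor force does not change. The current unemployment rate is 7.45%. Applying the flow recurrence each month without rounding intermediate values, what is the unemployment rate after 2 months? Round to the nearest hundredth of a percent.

Unemployment rate after two months ≈ 5.03%.

With a fixed labor force, u_{t+1} = u_t + s·(1−u_t) − f·u_t = u_t·(1−s−f) + s.
Here 1−s−f = 0.687 and s = 0.009.
u_1 = 0.074500 × 0.687 + 0.009 = 0.060182.
u_2 = 0.060182 × 0.687 + 0.009 = 0.050345.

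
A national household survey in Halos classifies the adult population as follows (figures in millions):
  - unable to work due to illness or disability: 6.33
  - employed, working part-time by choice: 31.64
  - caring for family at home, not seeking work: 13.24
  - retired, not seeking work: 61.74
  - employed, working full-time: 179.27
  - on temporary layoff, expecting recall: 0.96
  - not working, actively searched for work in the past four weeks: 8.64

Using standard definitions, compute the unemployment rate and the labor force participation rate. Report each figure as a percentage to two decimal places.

Unemployment rate ≈ 4.35%; labor force participation rate ≈ 73.06%.

Employed = 31.64 + 179.27 = 210.91 million.
Unemployed = 0.96 + 8.64 = 9.60 million (jobless and actively searching, or on temporary layoff).
Labor force = 210.91 + 9.60 = 220.51 million.
Not in labor force = 6.33 + 13.24 + 61.74 = 81.31 million (those not working and not actively searching are outside the labor force).
Civilian working-age population = 220.51 + 81.31 = 301.82 million.
Unemployment rate = 9.60 / 220.51 = 4.35%.
Labor force participation rate = 220.51 / 301.82 = 73.06%.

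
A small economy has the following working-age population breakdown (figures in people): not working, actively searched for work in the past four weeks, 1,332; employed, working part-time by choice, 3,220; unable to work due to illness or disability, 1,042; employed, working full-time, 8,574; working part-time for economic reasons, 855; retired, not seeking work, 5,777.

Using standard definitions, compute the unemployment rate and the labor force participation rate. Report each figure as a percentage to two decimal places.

Unemployment rate ≈ 9.53%; labor force participation rate ≈ 67.22%.

Employed = 3,220 + 8,574 + 855 = 12,649 (anyone who worked, including part-time for economic reasons, counts as employed).
Unemployed = 1,332.
Labor force = 12,649 + 1,332 = 13,981.
Not in labor force = 1,042 + 5,777 = 6,819 (those not working and not actively searching are outside the labor force).
Civilian working-age population = 13,981 + 6,819 = 20,800.
Unemployment rate = 1,332 / 13,981 = 9.53%.
Labor force participation rate = 13,981 / 20,800 = 67.22%.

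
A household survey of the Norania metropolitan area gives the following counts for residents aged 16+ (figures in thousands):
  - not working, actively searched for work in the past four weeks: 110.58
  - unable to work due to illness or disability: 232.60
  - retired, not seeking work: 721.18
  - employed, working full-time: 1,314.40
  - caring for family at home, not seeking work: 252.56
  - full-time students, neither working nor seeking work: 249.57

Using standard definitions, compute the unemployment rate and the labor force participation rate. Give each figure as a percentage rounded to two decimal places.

Unemployment rate ≈ 7.76%; labor force participation rate ≈ 49.46%.

Employed = 1,314.40 thousand.
Unemployed = 110.58 thousand.
Labor force = 1,314.40 + 110.58 = 1,424.98 thousand.
Not in labor force = 232.60 + 721.18 + 252.56 + 249.57 = 1,455.91 thousand (those not working and not actively searching are outside the labor force).
Civilian working-age population = 1,424.98 + 1,455.91 = 2,880.89 thousand.
Unemployment rate = 110.58 / 1,424.98 = 7.76%.
Labor force participation rate = 1,424.98 / 2,880.89 = 49.46%.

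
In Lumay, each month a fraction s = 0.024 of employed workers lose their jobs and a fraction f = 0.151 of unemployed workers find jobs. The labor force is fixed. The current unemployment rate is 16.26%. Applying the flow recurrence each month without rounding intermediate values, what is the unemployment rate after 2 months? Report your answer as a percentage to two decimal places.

With a fixed labor force, u_{t+1} = u_t + s·(1−u_t) − f·u_t = u_t·(1−s−f) + s.
Here 1−s−f = 0.825 and s = 0.024.
u_1 = 0.162600 × 0.825 + 0.024 = 0.158145.
u_2 = 0.158145 × 0.825 + 0.024 = 0.154470.

Unemployment rate after two months ≈ 15.45%.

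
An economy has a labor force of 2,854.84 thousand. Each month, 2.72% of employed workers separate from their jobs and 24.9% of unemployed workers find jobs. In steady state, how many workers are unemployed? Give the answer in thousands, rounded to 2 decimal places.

Steady-state unemployment rate u* = s/(s+f) = 2.72/(2.72+24.9) = 0.098479.
Unemployed = u* × labor force = 0.098479 × 2,854.84 ≈ 281.14 thousand.

About 281.14 thousand are unemployed in steady state.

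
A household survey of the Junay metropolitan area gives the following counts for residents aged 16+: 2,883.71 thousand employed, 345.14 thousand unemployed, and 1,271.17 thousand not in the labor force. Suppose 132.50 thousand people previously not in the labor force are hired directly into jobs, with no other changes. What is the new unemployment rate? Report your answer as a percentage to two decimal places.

New unemployment rate ≈ 10.27%.

Initially, labor force = 2,883.71 + 345.14 = 3,228.85 thousand, so u = 345.14/3,228.85 = 10.69%.
After the change, employed and labor force both rise by 132.50; unemployed unchanged → E = 3,016.21, U = 345.14, labor force = 3,361.35 thousand.
New unemployment rate = 345.14 / 3,361.35 = 10.27%.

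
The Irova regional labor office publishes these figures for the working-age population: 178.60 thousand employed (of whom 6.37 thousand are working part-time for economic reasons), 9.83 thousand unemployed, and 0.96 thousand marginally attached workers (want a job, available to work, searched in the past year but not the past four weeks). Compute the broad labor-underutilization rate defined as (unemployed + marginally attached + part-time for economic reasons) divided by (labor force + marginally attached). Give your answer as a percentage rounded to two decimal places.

Broad underutilization rate ≈ 9.06%.

Labor force = 178.60 + 9.83 = 188.43 thousand.
Numerator = 9.83 + 0.96 + 6.37 = 17.16 thousand.
Denominator = 188.43 + 0.96 = 189.39 thousand.
Broad rate = 17.16 / 189.39 = 9.06%.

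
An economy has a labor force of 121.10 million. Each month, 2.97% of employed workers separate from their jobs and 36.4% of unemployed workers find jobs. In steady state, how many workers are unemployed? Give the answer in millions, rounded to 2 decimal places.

About 9.14 million are unemployed in steady state.

Steady-state unemployment rate u* = s/(s+f) = 2.97/(2.97+36.4) = 0.075438.
Unemployed = u* × labor force = 0.075438 × 121.10 ≈ 9.14 million.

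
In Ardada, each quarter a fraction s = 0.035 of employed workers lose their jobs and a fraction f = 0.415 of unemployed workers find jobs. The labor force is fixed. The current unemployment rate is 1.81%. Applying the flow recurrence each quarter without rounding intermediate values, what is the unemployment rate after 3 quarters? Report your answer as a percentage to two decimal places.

With a fixed labor force, u_{t+1} = u_t + s·(1−u_t) − f·u_t = u_t·(1−s−f) + s.
Here 1−s−f = 0.550 and s = 0.035.
u_1 = 0.018100 × 0.550 + 0.035 = 0.044955.
u_2 = 0.044955 × 0.550 + 0.035 = 0.059725.
u_3 = 0.059725 × 0.550 + 0.035 = 0.067849.

Unemployment rate after three quarters ≈ 6.78%.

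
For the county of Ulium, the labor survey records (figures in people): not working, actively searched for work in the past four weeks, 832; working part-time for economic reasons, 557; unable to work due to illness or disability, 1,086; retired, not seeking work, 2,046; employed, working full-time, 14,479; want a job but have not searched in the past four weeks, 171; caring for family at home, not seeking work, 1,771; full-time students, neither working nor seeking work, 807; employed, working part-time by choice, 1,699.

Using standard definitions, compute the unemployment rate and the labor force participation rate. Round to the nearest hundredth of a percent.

Unemployment rate ≈ 4.74%; labor force participation rate ≈ 74.92%.

Employed = 557 + 14,479 + 1,699 = 16,735 (anyone who worked, including part-time for economic reasons, counts as employed).
Unemployed = 832.
Labor force = 16,735 + 832 = 17,567.
Not in labor force = 1,086 + 2,046 + 171 + 1,771 + 807 = 5,881 (those not working and not actively searching are outside the labor force — including those who want a job but have given up searching).
Civilian working-age population = 17,567 + 5,881 = 23,448.
Unemployment rate = 832 / 17,567 = 4.74%.
Labor force participation rate = 17,567 / 23,448 = 74.92%.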